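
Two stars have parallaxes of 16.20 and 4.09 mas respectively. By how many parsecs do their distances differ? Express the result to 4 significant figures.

182.8 pc

d_A = 1/0.01620″ = 61.728 pc; d_B = 1/0.004090″ = 244.5 pc.
|d_B − d_A| = |244.5 − 61.728| = 182.77 pc.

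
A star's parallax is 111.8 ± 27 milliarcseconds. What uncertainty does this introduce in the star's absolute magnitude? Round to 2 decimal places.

σ_M = 0.52 mag

M = m − 5 log₁₀ d + 5 = m + 5 log₁₀ p + 5, so ∂M/∂p = 5/(p ln 10).
σ_M = (5/ln 10) · (σ_p/p) = 2.1715 × 27/111.8 = 2.1715 × 0.2415 = 0.52442.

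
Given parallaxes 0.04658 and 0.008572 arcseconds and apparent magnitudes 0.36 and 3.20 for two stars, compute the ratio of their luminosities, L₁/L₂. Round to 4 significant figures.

d₁ = 1/p₁ = 1/0.04658″ = 21.468 pc; d₂ = 1/p₂ = 1/0.008572″ = 116.66 pc.
M₁ = m₁ − 5 log₁₀ d₁ + 5 = 0.36 − 6.6590 + 5 = -1.2990.
M₂ = 3.20 − 10.3346 + 5 = -2.1346.
L₁/L₂ = 10^(0.4(M₂ − M₁)) = 10^(0.4 × (-0.8356)) = 10^(-0.33424) = 0.46319.

L₁/L₂ = 0.4632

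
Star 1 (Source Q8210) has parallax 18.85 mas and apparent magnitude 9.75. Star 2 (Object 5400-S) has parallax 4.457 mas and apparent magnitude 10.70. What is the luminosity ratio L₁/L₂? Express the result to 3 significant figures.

L₁/L₂ = 0.134

d₁ = 1/p₁ = 1/0.01885″ = 53.05 pc; d₂ = 1/p₂ = 1/0.004457″ = 224.37 pc.
M₁ = m₁ − 5 log₁₀ d₁ + 5 = 9.75 − 8.6234 + 5 = 6.1266.
M₂ = 10.70 − 11.7548 + 5 = 3.9452.
L₁/L₂ = 10^(0.4(M₂ − M₁)) = 10^(0.4 × (-2.1814)) = 10^(-0.87256) = 0.1341.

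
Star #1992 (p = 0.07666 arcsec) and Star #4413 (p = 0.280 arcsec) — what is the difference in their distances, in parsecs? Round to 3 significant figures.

9.47 pc

d_A = 1/0.07666″ = 13.045 pc; d_B = 1/0.2800″ = 3.5714 pc.
|d_B − d_A| = |3.5714 − 13.045| = 9.4736 pc.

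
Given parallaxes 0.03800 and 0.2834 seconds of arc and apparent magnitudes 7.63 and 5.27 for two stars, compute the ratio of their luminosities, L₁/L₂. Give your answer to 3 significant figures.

L₁/L₂ = 6.33

d₁ = 1/p₁ = 1/0.03800″ = 26.316 pc; d₂ = 1/p₂ = 1/0.2834″ = 3.5286 pc.
M₁ = m₁ − 5 log₁₀ d₁ + 5 = 7.63 − 7.1011 + 5 = 5.5289.
M₂ = 5.27 − 2.7380 + 5 = 7.5320.
L₁/L₂ = 10^(0.4(M₂ − M₁)) = 10^(0.4 × 2.0031) = 10^0.80124 = 6.3276.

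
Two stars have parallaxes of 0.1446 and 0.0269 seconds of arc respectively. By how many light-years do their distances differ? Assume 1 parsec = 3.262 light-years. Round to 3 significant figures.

98.7 ly

d_A = 1/0.1446″ = 6.9156 pc; d_B = 1/0.02690″ = 37.175 pc.
|d_B − d_A| = |37.175 − 6.9156| = 30.259 pc = 30.259 × 3.262 ly = 98.705 ly.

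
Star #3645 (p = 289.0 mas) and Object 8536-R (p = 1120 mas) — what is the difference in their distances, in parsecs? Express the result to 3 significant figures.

d_A = 1/0.2890″ = 3.4602 pc; d_B = 1/1.120″ = 0.89286 pc.
|d_B − d_A| = |0.89286 − 3.4602| = 2.5673 pc.

2.57 pc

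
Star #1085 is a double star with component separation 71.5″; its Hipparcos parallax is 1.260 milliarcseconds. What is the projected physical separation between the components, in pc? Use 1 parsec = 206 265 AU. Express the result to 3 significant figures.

0.275 pc

d = 1/p = 1/0.001260″ = 793.65 pc.
At distance d (pc), an angle of θ arcsec spans θ·d AU: s = 71.5 × 793.65 = 56746 AU.
= 56746 / 206265 = 0.27511 pc.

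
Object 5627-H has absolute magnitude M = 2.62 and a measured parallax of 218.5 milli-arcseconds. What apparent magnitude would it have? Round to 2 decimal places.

d = 1/p = 1/0.2185″ = 4.5767 pc.
m − M = 5 log₁₀ d − 5 = 5 log₁₀(4.5767) − 5 = 3.3028 − 5 = -1.6972.
m = M + (m − M) = 2.62 + (-1.6972) = 0.92.

m = 0.92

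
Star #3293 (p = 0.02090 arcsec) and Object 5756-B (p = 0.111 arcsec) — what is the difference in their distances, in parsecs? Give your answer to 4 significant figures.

d_A = 1/0.02090″ = 47.847 pc; d_B = 1/0.1110″ = 9.009 pc.
|d_B − d_A| = |9.009 − 47.847| = 38.838 pc.

38.84 pc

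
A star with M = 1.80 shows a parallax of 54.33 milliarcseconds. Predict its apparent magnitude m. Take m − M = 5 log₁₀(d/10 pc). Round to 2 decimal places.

m = 3.12

d = 1/p = 1/0.05433″ = 18.406 pc.
m − M = 5 log₁₀ d − 5 = 5 log₁₀(18.406) − 5 = 6.3248 − 5 = 1.3248.
m = M + (m − M) = 1.80 + 1.3248 = 3.12.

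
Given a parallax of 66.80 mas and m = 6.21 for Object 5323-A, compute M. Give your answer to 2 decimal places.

M = 5.33

d = 1/p = 1/0.06680″ = 14.97 pc.
m − M = 5 log₁₀(14.97) − 5 = 5.8761 − 5 = 0.8761.
M = m − (m − M) = 6.21 − 0.8761 = 5.33.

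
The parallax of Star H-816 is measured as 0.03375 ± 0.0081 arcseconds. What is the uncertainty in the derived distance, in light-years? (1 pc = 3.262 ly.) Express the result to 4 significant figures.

23.20 ly

d = 1/p, so σ_d = σ_p / p².
σ_d = 0.00810 / (0.03375)² = 0.00810 / 0.0011391 = 7.1109 pc = 7.1109 × 3.262 ly = 23.196 ly.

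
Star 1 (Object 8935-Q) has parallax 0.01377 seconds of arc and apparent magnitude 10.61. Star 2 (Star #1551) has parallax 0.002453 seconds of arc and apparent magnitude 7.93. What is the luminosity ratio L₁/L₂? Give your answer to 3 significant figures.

L₁/L₂ = 0.00269

d₁ = 1/p₁ = 1/0.01377″ = 72.622 pc; d₂ = 1/p₂ = 1/0.002453″ = 407.66 pc.
M₁ = m₁ − 5 log₁₀ d₁ + 5 = 10.61 − 9.3053 + 5 = 6.3047.
M₂ = 7.93 − 13.0515 + 5 = -0.1215.
L₁/L₂ = 10^(0.4(M₂ − M₁)) = 10^(0.4 × (-6.4262)) = 10^(-2.57048) = 0.0026886.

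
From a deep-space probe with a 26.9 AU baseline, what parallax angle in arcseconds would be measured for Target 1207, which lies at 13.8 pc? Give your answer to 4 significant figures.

p (arcsec) = B (AU) / d (pc).
p = 26.9 / 13.8 = 1.9493 arcsec.

1.949 arcsec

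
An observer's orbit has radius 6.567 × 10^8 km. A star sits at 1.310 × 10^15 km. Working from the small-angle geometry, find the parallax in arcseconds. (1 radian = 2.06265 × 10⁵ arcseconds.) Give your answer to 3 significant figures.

0.103 arcsec

θ ≈ B/d = (6.567 × 10^8) / (1.310 × 10^15) = 5.0130 × 10^-7 rad.
In arcseconds: 5.0130 × 10^-7 × 206265 = 0.1034″.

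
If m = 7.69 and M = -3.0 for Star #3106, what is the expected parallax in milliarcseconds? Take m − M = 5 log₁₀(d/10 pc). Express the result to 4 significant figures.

m − M = 7.69 − (-3.0) = 10.69.
d = 10^((m−M)/5 + 1) = 10^3.138 = 1374 pc.
p = 1/d = 1/1374 = 0.0007278 arcsec = 0.7278 mas.

0.7278 mas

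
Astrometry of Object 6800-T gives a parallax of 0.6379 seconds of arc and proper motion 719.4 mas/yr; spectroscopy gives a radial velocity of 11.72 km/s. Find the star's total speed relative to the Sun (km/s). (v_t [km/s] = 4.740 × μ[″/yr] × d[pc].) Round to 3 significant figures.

d = 1/p = 1/0.6379″ = 1.5676 pc.
μ = 719.4 mas/yr = 0.7194 ″/yr.
v_t = 4.740 μ d = 4.740 × 0.7194 × 1.5676 = 5.3454 km/s.
v = √(v_r² + v_t²) = √(11.72² + 5.3454²) = √165.932 = 12.881 km/s.

12.9 km/s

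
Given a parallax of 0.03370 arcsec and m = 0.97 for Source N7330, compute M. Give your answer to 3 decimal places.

M = -1.392

d = 1/p = 1/0.03370″ = 29.674 pc.
m − M = 5 log₁₀(29.674) − 5 = 7.3619 − 5 = 2.3619.
M = m − (m − M) = 0.97 − 2.3619 = -1.392.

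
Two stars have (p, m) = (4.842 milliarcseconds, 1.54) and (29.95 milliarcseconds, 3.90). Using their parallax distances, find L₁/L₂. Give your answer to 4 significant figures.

L₁/L₂ = 336.3

d₁ = 1/p₁ = 1/0.004842″ = 206.53 pc; d₂ = 1/p₂ = 1/0.02995″ = 33.389 pc.
M₁ = m₁ − 5 log₁₀ d₁ + 5 = 1.54 − 11.5749 + 5 = -5.0349.
M₂ = 3.90 − 7.6180 + 5 = 1.2820.
L₁/L₂ = 10^(0.4(M₂ − M₁)) = 10^(0.4 × 6.3169) = 10^2.52676 = 336.33.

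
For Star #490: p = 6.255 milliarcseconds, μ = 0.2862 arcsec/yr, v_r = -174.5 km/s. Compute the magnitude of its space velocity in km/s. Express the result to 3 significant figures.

278 km/s

d = 1/p = 1/0.006255″ = 159.87 pc.
v_t = 4.740 μ d = 4.740 × 0.2862 × 159.87 = 216.88 km/s.
v = √(v_r² + v_t²) = √((-174.5)² + 216.88²) = √77487.2 = 278.37 km/s.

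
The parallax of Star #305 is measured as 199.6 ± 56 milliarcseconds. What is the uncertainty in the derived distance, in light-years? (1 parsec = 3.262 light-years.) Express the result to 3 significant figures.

d = 1/p, so σ_d = σ_p / p².
σ_d = 0.0560 / (0.1996)² = 0.0560 / 0.03984 = 1.4056 pc = 1.4056 × 3.262 ly = 4.5851 ly.

4.59 ly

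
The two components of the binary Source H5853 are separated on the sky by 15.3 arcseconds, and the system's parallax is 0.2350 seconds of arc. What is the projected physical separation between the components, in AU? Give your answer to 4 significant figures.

65.11 AU

d = 1/p = 1/0.2350″ = 4.2553 pc.
At distance d (pc), an angle of θ arcsec spans θ·d AU: s = 15.3 × 4.2553 = 65.106 AU.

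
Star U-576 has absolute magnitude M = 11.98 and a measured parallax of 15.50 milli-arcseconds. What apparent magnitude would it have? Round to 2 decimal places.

d = 1/p = 1/0.01550″ = 64.516 pc.
m − M = 5 log₁₀ d − 5 = 5 log₁₀(64.516) − 5 = 9.0483 − 5 = 4.0483.
m = M + (m − M) = 11.98 + 4.0483 = 16.03.

m = 16.03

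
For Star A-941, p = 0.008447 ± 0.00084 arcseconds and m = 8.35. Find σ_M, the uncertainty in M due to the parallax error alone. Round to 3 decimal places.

M = m − 5 log₁₀ d + 5 = m + 5 log₁₀ p + 5, so ∂M/∂p = 5/(p ln 10).
σ_M = (5/ln 10) · (σ_p/p) = 2.1715 × 0.00084/0.008447 = 2.1715 × 0.099444 = 0.21594.

σ_M = 0.216 mag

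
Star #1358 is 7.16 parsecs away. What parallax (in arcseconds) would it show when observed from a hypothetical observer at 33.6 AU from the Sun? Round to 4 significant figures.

4.693 arcsec

p (arcsec) = B (AU) / d (pc).
p = 33.6 / 7.16 = 4.6927 arcsec.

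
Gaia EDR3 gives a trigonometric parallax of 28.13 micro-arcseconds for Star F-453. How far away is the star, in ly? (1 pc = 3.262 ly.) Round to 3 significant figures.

p = 28.13 micro-arcseconds = 0.00002813 arcsec.
d = 1/p = 1/0.00002813 = 35549 pc.
In light-years: 35549 × 3.262 = 1.1596 × 10^5 ly.

116000 ly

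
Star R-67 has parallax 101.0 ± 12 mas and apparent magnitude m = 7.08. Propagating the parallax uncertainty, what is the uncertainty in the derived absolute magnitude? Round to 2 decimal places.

M = m − 5 log₁₀ d + 5 = m + 5 log₁₀ p + 5, so ∂M/∂p = 5/(p ln 10).
σ_M = (5/ln 10) · (σ_p/p) = 2.1715 × 12/101.0 = 2.1715 × 0.11881 = 0.258.

σ_M = 0.26 mag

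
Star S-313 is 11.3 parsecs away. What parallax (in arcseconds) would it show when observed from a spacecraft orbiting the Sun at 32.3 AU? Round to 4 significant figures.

2.858 arcsec

p (arcsec) = B (AU) / d (pc).
p = 32.3 / 11.3 = 2.8584 arcsec.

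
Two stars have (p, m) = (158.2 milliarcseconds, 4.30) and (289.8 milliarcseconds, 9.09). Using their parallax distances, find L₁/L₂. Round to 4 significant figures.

d₁ = 1/p₁ = 1/0.1582″ = 6.3211 pc; d₂ = 1/p₂ = 1/0.2898″ = 3.4507 pc.
M₁ = m₁ − 5 log₁₀ d₁ + 5 = 4.30 − 4.0040 + 5 = 5.2960.
M₂ = 9.09 − 2.6895 + 5 = 11.4005.
L₁/L₂ = 10^(0.4(M₂ − M₁)) = 10^(0.4 × 6.1045) = 10^2.44180 = 276.57.

L₁/L₂ = 276.6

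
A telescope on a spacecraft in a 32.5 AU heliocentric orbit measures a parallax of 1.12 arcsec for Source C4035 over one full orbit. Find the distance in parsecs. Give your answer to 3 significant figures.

29.0 pc

With baseline B (in AU) and parallax p (in arcsec), d = B/p parsecs.
d = 32.5 / 1.12 = 29.018 pc.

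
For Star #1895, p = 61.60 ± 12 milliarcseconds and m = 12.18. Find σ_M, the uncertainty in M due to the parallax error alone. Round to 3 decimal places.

σ_M = 0.423 mag

M = m − 5 log₁₀ d + 5 = m + 5 log₁₀ p + 5, so ∂M/∂p = 5/(p ln 10).
σ_M = (5/ln 10) · (σ_p/p) = 2.1715 × 12/61.60 = 2.1715 × 0.19481 = 0.42303.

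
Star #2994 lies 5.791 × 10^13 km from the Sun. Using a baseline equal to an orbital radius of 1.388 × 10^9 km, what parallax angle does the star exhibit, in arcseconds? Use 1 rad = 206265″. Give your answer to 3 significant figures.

θ ≈ B/d = (1.388 × 10^9) / (5.791 × 10^13) = 2.3968 × 10^-5 rad.
In arcseconds: 2.3968 × 10^-5 × 206265 = 4.9438″.

4.94 arcsec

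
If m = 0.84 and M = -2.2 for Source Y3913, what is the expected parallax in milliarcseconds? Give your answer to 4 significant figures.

24.66 mas

m − M = 0.84 − (-2.2) = 3.04.
d = 10^((m−M)/5 + 1) = 10^1.608 = 40.551 pc.
p = 1/d = 1/40.551 = 0.02466 arcsec = 24.66 mas.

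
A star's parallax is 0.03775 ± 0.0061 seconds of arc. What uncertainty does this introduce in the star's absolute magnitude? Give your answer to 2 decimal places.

σ_M = 0.35 mag

M = m − 5 log₁₀ d + 5 = m + 5 log₁₀ p + 5, so ∂M/∂p = 5/(p ln 10).
σ_M = (5/ln 10) · (σ_p/p) = 2.1715 × 0.0061/0.03775 = 2.1715 × 0.16159 = 0.35089.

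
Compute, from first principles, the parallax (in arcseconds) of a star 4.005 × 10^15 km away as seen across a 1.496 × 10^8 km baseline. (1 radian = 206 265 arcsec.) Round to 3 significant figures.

θ ≈ B/d = (1.496 × 10^8) / (4.005 × 10^15) = 3.7353 × 10^-8 rad.
In arcseconds: 3.7353 × 10^-8 × 206265 = 0.0077046″.

0.00770 arcsec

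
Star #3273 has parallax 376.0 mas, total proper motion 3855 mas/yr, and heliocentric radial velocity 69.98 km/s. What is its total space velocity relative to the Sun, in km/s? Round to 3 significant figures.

85.2 km/s

d = 1/p = 1/0.3760″ = 2.6596 pc.
μ = 3855 mas/yr = 3.855 ″/yr.
v_t = 4.740 μ d = 4.740 × 3.855 × 2.6596 = 48.598 km/s.
v = √(v_r² + v_t²) = √(69.98² + 48.598²) = √7258.97 = 85.2 km/s.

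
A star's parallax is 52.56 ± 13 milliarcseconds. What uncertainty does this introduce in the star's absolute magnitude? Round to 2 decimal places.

σ_M = 0.54 mag

M = m − 5 log₁₀ d + 5 = m + 5 log₁₀ p + 5, so ∂M/∂p = 5/(p ln 10).
σ_M = (5/ln 10) · (σ_p/p) = 2.1715 × 13/52.56 = 2.1715 × 0.24734 = 0.5371.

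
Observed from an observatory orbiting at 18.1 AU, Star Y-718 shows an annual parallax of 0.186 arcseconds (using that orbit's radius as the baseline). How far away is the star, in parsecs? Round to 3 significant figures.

97.3 pc

With baseline B (in AU) and parallax p (in arcsec), d = B/p parsecs.
d = 18.1 / 0.186 = 97.312 pc.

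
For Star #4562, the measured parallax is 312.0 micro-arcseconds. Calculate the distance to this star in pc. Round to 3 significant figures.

3210 pc

p = 312.0 micro-arcseconds = 0.0003120 arcsec.
d = 1/p = 1/0.0003120 = 3205.1 pc.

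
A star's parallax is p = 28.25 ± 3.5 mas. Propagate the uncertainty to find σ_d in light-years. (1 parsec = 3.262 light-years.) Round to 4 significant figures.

14.31 ly

d = 1/p, so σ_d = σ_p / p².
σ_d = 0.00350 / (0.02825)² = 0.00350 / 0.00079806 = 4.3856 pc = 4.3856 × 3.262 ly = 14.306 ly.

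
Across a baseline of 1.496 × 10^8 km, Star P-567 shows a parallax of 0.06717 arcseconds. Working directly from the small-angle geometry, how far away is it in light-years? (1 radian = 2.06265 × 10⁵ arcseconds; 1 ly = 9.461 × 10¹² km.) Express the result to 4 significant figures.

48.56 ly

θ = 0.06717″ = 0.06717/206265 = 3.2565 × 10^-7 rad.
d = B/θ = (1.496 × 10^8) / (3.2565 × 10^-7) = 4.5939 × 10^14 km = (4.5939 × 10^14) / (9.461 × 10^12) ly = 48.556 ly.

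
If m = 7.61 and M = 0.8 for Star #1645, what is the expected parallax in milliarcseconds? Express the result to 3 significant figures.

4.35 mas

m − M = 7.61 − 0.8 = 6.81.
d = 10^((m−M)/5 + 1) = 10^2.362 = 230.14 pc.
p = 1/d = 1/230.14 = 0.0043452 arcsec = 4.3452 mas.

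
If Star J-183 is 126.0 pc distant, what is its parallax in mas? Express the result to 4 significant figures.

7.937 mas

p = 1/d = 1/126 = 0.0079365 arcsec.
= 0.0079365 × 1000 = 7.9365 mas.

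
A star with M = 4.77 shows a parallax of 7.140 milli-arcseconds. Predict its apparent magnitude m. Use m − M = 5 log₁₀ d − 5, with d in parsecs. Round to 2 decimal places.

m = 10.50

d = 1/p = 1/0.007140″ = 140.06 pc.
m − M = 5 log₁₀ d − 5 = 5 log₁₀(140.06) − 5 = 10.7316 − 5 = 5.7316.
m = M + (m − M) = 4.77 + 5.7316 = 10.50.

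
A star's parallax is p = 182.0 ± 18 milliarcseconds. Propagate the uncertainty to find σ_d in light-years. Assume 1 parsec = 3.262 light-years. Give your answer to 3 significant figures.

d = 1/p, so σ_d = σ_p / p².
σ_d = 0.0180 / (0.1820)² = 0.0180 / 0.033124 = 0.54341 pc = 0.54341 × 3.262 ly = 1.7726 ly.

1.77 ly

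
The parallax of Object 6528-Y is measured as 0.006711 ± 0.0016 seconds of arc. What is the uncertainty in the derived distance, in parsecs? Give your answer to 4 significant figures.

d = 1/p, so σ_d = σ_p / p².
σ_d = 0.00160 / (0.006711)² = 0.00160 / 0.000045038 = 35.526 pc.

35.53 pc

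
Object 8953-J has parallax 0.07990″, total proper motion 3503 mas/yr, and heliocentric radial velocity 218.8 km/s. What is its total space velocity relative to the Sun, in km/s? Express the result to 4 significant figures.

d = 1/p = 1/0.07990″ = 12.516 pc.
μ = 3503 mas/yr = 3.503 ″/yr.
v_t = 4.740 μ d = 4.740 × 3.503 × 12.516 = 207.82 km/s.
v = √(v_r² + v_t²) = √(218.8² + 207.82²) = √91062.6 = 301.77 km/s.

301.8 km/s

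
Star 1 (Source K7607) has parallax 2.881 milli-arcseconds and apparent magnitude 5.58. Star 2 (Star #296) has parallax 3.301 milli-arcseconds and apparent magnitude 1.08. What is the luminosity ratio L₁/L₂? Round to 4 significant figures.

d₁ = 1/p₁ = 1/0.002881″ = 347.1 pc; d₂ = 1/p₂ = 1/0.003301″ = 302.94 pc.
M₁ = m₁ − 5 log₁₀ d₁ + 5 = 5.58 − 12.7023 + 5 = -2.1223.
M₂ = 1.08 − 12.4068 + 5 = -6.3268.
L₁/L₂ = 10^(0.4(M₂ − M₁)) = 10^(0.4 × (-4.2045)) = 10^(-1.68180) = 0.020807.

L₁/L₂ = 0.02081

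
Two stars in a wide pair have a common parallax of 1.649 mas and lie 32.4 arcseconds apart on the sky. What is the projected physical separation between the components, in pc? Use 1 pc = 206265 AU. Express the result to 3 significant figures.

d = 1/p = 1/0.001649″ = 606.43 pc.
At distance d (pc), an angle of θ arcsec spans θ·d AU: s = 32.4 × 606.43 = 19648 AU.
= 19648 / 206265 = 0.095256 pc.

0.0953 pc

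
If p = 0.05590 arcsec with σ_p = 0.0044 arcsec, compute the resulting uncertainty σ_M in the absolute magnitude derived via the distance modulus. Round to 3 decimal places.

σ_M = 0.171 mag

M = m − 5 log₁₀ d + 5 = m + 5 log₁₀ p + 5, so ∂M/∂p = 5/(p ln 10).
σ_M = (5/ln 10) · (σ_p/p) = 2.1715 × 0.0044/0.05590 = 2.1715 × 0.078712 = 0.17092.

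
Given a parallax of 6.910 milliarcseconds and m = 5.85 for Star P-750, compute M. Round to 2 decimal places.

d = 1/p = 1/0.006910″ = 144.72 pc.
m − M = 5 log₁₀(144.72) − 5 = 10.8026 − 5 = 5.8026.
M = m − (m − M) = 5.85 − 5.8026 = 0.05.

M = 0.05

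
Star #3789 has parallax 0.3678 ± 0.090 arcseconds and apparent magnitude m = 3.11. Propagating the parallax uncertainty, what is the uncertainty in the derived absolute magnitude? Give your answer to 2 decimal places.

σ_M = 0.53 mag

M = m − 5 log₁₀ d + 5 = m + 5 log₁₀ p + 5, so ∂M/∂p = 5/(p ln 10).
σ_M = (5/ln 10) · (σ_p/p) = 2.1715 × 0.090/0.3678 = 2.1715 × 0.2447 = 0.53137.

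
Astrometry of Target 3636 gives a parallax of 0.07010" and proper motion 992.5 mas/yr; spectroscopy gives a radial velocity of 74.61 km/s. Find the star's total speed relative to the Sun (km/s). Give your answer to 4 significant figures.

100.4 km/s

d = 1/p = 1/0.07010″ = 14.265 pc.
μ = 992.5 mas/yr = 0.9925 ″/yr.
v_t = 4.740 μ d = 4.740 × 0.9925 × 14.265 = 67.109 km/s.
v = √(v_r² + v_t²) = √(74.61² + 67.109²) = √10070.3 = 100.35 km/s.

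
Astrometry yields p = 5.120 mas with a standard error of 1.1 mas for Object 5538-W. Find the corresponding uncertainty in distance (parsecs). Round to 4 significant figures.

d = 1/p, so σ_d = σ_p / p².
σ_d = 0.00110 / (0.005120)² = 0.00110 / 0.000026214 = 41.962 pc.

41.96 pc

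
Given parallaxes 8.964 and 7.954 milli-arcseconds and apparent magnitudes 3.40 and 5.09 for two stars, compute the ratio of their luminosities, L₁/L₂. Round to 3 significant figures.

d₁ = 1/p₁ = 1/0.008964″ = 111.56 pc; d₂ = 1/p₂ = 1/0.007954″ = 125.72 pc.
M₁ = m₁ − 5 log₁₀ d₁ + 5 = 3.40 − 10.2375 + 5 = -1.8375.
M₂ = 5.09 − 10.4970 + 5 = -0.4070.
L₁/L₂ = 10^(0.4(M₂ − M₁)) = 10^(0.4 × 1.4305) = 10^0.57220 = 3.7342.

L₁/L₂ = 3.73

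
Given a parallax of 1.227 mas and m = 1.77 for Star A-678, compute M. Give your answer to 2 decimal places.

M = -7.79

d = 1/p = 1/0.001227″ = 815 pc.
m − M = 5 log₁₀(815) − 5 = 14.5558 − 5 = 9.5558.
M = m − (m − M) = 1.77 − 9.5558 = -7.79.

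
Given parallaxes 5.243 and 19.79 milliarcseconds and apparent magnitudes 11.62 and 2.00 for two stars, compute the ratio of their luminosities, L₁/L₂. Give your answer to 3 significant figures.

d₁ = 1/p₁ = 1/0.005243″ = 190.73 pc; d₂ = 1/p₂ = 1/0.01979″ = 50.531 pc.
M₁ = m₁ − 5 log₁₀ d₁ + 5 = 11.62 − 11.4021 + 5 = 5.2179.
M₂ = 2.00 − 8.5178 + 5 = -1.5178.
L₁/L₂ = 10^(0.4(M₂ − M₁)) = 10^(0.4 × (-6.7357)) = 10^(-2.69428) = 0.0020217.

L₁/L₂ = 0.00202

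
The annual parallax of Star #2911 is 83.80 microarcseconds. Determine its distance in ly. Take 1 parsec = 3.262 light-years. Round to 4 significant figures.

38930 ly

p = 83.80 microarcseconds = 0.00008380 arcsec.
d = 1/p = 1/0.00008380 = 11933 pc.
In light-years: 11933 × 3.262 = 38925 ly.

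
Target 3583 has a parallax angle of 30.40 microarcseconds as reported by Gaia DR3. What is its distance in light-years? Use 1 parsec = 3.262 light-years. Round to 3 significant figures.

107000 light years

p = 30.40 microarcseconds = 0.00003040 arcsec.
d = 1/p = 1/0.00003040 = 32895 pc.
In light-years: 32895 × 3.262 = 1.0730 × 10^5 ly.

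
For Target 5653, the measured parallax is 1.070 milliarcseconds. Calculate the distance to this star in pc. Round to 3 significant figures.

935 pc

p = 1.070 milliarcseconds = 0.001070 arcsec.
d = 1/p = 1/0.001070 = 934.58 pc.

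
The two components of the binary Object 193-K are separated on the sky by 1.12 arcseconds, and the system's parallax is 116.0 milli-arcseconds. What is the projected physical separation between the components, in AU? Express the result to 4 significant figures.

d = 1/p = 1/0.1160″ = 8.6207 pc.
At distance d (pc), an angle of θ arcsec spans θ·d AU: s = 1.12 × 8.6207 = 9.6552 AU.

9.655 AU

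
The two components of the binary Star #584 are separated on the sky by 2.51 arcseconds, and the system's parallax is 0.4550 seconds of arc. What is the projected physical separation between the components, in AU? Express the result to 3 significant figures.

d = 1/p = 1/0.4550″ = 2.1978 pc.
At distance d (pc), an angle of θ arcsec spans θ·d AU: s = 2.51 × 2.1978 = 5.5165 AU.

5.52 AU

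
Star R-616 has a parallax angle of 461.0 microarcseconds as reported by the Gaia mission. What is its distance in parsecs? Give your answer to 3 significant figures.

p = 461.0 microarcseconds = 0.0004610 arcsec.
d = 1/p = 1/0.0004610 = 2169.2 pc.

2170 pc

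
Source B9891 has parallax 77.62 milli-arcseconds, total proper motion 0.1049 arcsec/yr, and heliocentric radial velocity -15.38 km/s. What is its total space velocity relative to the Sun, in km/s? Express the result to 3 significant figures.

d = 1/p = 1/0.07762″ = 12.883 pc.
v_t = 4.740 μ d = 4.740 × 0.1049 × 12.883 = 6.4058 km/s.
v = √(v_r² + v_t²) = √((-15.38)² + 6.4058²) = √277.579 = 16.661 km/s.

16.7 km/s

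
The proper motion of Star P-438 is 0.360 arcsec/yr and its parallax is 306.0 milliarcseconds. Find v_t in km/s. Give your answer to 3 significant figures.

5.58 km/s

d = 1/p = 1/0.3060″ = 3.268 pc.
v_t = 4.74 × μ × d = 4.74 × 0.360 × 3.268 = 5.5765 km/s.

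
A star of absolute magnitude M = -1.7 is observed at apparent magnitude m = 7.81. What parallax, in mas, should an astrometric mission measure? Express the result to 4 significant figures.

1.253 mas

m − M = 7.81 − (-1.7) = 9.51.
d = 10^((m−M)/5 + 1) = 10^2.902 = 797.99 pc.
p = 1/d = 1/797.99 = 0.0012531 arcsec = 1.2531 mas.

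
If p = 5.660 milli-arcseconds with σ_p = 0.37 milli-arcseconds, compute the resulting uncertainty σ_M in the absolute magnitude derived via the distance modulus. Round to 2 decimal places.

M = m − 5 log₁₀ d + 5 = m + 5 log₁₀ p + 5, so ∂M/∂p = 5/(p ln 10).
σ_M = (5/ln 10) · (σ_p/p) = 2.1715 × 0.37/5.660 = 2.1715 × 0.065371 = 0.14195.

σ_M = 0.14 mag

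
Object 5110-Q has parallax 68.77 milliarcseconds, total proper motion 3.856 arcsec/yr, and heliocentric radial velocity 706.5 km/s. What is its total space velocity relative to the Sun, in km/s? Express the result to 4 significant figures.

d = 1/p = 1/0.06877″ = 14.541 pc.
v_t = 4.740 μ d = 4.740 × 3.856 × 14.541 = 265.77 km/s.
v = √(v_r² + v_t²) = √(706.5² + 265.77²) = √569776 = 754.84 km/s.

754.8 km/s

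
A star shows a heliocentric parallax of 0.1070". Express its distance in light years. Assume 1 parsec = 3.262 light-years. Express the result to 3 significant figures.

30.5 light years

d = 1/p = 1/0.1070 = 9.3458 pc.
In light-years: 9.3458 × 3.262 = 30.486 ly.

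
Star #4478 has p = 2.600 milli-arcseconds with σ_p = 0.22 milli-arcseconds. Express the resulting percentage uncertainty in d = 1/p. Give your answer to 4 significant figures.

8.462%

For d = 1/p, |σ_d/d| = |σ_p/p|.
σ_p/p = 0.22 / 2.600 = 0.084615 = 8.4615%.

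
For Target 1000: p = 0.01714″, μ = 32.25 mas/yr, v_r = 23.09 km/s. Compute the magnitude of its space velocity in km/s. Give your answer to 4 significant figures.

d = 1/p = 1/0.01714″ = 58.343 pc.
μ = 32.25 mas/yr = 0.03225 ″/yr.
v_t = 4.740 μ d = 4.740 × 0.03225 × 58.343 = 8.9186 km/s.
v = √(v_r² + v_t²) = √(23.09² + 8.9186²) = √612.69 = 24.753 km/s.

24.75 km/s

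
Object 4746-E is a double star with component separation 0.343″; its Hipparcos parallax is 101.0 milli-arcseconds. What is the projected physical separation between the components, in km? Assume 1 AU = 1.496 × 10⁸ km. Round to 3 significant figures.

d = 1/p = 1/0.1010″ = 9.901 pc.
At distance d (pc), an angle of θ arcsec spans θ·d AU: s = 0.343 × 9.901 = 3.396 AU.
= 3.396 × 1.496 × 10⁸ km = 5.0804 × 10^8 km.

5.08 × 10^8 km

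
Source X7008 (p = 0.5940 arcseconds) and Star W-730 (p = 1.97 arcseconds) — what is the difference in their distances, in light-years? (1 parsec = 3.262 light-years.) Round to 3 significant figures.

d_A = 1/0.5940″ = 1.6835 pc; d_B = 1/1.970″ = 0.50761 pc.
|d_B − d_A| = |0.50761 − 1.6835| = 1.1759 pc = 1.1759 × 3.262 ly = 3.8358 ly.

3.84 ly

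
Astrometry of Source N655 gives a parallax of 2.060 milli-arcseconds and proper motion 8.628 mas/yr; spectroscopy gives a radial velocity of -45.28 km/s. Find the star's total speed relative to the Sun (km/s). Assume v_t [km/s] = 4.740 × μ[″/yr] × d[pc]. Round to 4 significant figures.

49.44 km/s

d = 1/p = 1/0.002060″ = 485.44 pc.
μ = 8.628 mas/yr = 0.008628 ″/yr.
v_t = 4.740 μ d = 4.740 × 0.008628 × 485.44 = 19.853 km/s.
v = √(v_r² + v_t²) = √((-45.28)² + 19.853²) = √2444.42 = 49.441 km/s.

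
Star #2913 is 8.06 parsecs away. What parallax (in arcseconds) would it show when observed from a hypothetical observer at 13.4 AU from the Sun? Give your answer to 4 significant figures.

p (arcsec) = B (AU) / d (pc).
p = 13.4 / 8.06 = 1.6625 arcsec.

1.663 arcsec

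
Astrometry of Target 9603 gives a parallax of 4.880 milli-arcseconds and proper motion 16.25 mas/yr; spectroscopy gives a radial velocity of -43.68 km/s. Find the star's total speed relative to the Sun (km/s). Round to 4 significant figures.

46.44 km/s

d = 1/p = 1/0.004880″ = 204.92 pc.
μ = 16.25 mas/yr = 0.01625 ″/yr.
v_t = 4.740 μ d = 4.740 × 0.01625 × 204.92 = 15.784 km/s.
v = √(v_r² + v_t²) = √((-43.68)² + 15.784²) = √2157.08 = 46.444 km/s.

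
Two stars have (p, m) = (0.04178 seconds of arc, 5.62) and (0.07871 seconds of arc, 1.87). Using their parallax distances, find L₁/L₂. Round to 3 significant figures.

L₁/L₂ = 0.112

d₁ = 1/p₁ = 1/0.04178″ = 23.935 pc; d₂ = 1/p₂ = 1/0.07871″ = 12.705 pc.
M₁ = m₁ − 5 log₁₀ d₁ + 5 = 5.62 − 6.8952 + 5 = 3.7248.
M₂ = 1.87 − 5.5199 + 5 = 1.3501.
L₁/L₂ = 10^(0.4(M₂ − M₁)) = 10^(0.4 × (-2.3747)) = 10^(-0.94988) = 0.11223.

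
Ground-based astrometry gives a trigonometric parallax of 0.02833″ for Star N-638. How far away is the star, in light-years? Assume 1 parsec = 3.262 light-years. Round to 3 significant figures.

115 light years

d = 1/p = 1/0.02833 = 35.298 pc.
In light-years: 35.298 × 3.262 = 115.14 ly.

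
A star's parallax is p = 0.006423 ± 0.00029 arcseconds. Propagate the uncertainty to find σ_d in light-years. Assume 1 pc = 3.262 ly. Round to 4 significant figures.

22.93 ly

d = 1/p, so σ_d = σ_p / p².
σ_d = 0.000290 / (0.006423)² = 0.000290 / 0.000041255 = 7.0295 pc = 7.0295 × 3.262 ly = 22.93 ly.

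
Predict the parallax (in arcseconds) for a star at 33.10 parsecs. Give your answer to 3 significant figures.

p = 1/d = 1/33.1 = 0.030211 arcsec.

0.0302 arcsec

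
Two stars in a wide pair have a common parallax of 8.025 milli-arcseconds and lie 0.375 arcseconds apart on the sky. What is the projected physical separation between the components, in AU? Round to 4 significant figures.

46.73 AU

d = 1/p = 1/0.008025″ = 124.61 pc.
At distance d (pc), an angle of θ arcsec spans θ·d AU: s = 0.375 × 124.61 = 46.729 AU.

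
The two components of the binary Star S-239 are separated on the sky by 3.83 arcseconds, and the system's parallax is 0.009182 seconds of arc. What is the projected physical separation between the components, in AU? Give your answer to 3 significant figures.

d = 1/p = 1/0.009182″ = 108.91 pc.
At distance d (pc), an angle of θ arcsec spans θ·d AU: s = 3.83 × 108.91 = 417.13 AU.

417 AU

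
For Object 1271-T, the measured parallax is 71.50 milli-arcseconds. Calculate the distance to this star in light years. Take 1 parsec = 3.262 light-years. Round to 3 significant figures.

45.6 light years

p = 71.50 milli-arcseconds = 0.07150 arcsec.
d = 1/p = 1/0.07150 = 13.986 pc.
In light-years: 13.986 × 3.262 = 45.622 ly.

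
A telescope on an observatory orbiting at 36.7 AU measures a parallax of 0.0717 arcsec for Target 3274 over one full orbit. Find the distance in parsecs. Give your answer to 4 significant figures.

511.9 pc

With baseline B (in AU) and parallax p (in arcsec), d = B/p parsecs.
d = 36.7 / 0.0717 = 511.85 pc.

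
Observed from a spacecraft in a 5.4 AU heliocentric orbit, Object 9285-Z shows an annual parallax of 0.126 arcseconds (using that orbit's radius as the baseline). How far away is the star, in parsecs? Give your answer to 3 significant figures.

42.9 pc

With baseline B (in AU) and parallax p (in arcsec), d = B/p parsecs.
d = 5.4 / 0.126 = 42.857 pc.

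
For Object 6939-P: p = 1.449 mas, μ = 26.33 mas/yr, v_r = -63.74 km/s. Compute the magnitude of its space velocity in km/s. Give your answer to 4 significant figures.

d = 1/p = 1/0.001449″ = 690.13 pc.
μ = 26.33 mas/yr = 0.02633 ″/yr.
v_t = 4.740 μ d = 4.740 × 0.02633 × 690.13 = 86.131 km/s.
v = √(v_r² + v_t²) = √((-63.74)² + 86.131²) = √11481.3 = 107.15 km/s.

107.2 km/s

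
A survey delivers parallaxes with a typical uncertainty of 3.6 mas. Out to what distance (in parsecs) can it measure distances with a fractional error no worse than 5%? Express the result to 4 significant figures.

σ_d/d = σ_p/p, so the condition is σ_p/p ≤ 0.05, i.e. p ≥ σ_p/0.05.
p_min = 3.6/0.05 = 72 mas = 0.072 arcsec.
d_max = 1/p_min = 1/0.072 = 13.889 pc.

13.89 pc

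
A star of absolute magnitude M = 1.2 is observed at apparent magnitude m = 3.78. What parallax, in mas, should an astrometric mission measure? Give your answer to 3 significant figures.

30.5 mas

m − M = 3.78 − 1.2 = 2.58.
d = 10^((m−M)/5 + 1) = 10^1.516 = 32.81 pc.
p = 1/d = 1/32.81 = 0.030479 arcsec = 30.479 mas.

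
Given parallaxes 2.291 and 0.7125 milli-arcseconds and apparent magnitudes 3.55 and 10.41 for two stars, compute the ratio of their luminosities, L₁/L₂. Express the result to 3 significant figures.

d₁ = 1/p₁ = 1/0.002291″ = 436.49 pc; d₂ = 1/p₂ = 1/0.0007125″ = 1403.5 pc.
M₁ = m₁ − 5 log₁₀ d₁ + 5 = 3.55 − 13.1999 + 5 = -4.6499.
M₂ = 10.41 − 15.7361 + 5 = -0.3261.
L₁/L₂ = 10^(0.4(M₂ − M₁)) = 10^(0.4 × 4.3238) = 10^1.72952 = 53.644.

L₁/L₂ = 53.6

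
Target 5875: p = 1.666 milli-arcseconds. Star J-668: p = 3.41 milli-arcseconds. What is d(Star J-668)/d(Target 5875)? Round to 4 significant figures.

Since d = 1/p, d_B/d_A = p_A/p_B.
= 1.666 / 3.41 = 0.48856.

0.4886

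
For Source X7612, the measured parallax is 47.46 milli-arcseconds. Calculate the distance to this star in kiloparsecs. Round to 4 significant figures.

0.02107 kpc

p = 47.46 milli-arcseconds = 0.04746 arcsec.
d = 1/p = 1/0.04746 = 21.07 pc.
= 0.02107 kpc.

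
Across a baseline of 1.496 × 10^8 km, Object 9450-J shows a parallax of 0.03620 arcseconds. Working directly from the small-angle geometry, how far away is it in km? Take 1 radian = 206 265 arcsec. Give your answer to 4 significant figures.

8.524 × 10^14 km

θ = 0.03620″ = 0.03620/206265 = 1.7550 × 10^-7 rad.
d = B/θ = (1.496 × 10^8) / (1.7550 × 10^-7) = 8.5242 × 10^14 km.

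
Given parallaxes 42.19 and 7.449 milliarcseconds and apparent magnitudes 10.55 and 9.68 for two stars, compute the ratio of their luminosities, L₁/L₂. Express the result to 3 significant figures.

d₁ = 1/p₁ = 1/0.04219″ = 23.702 pc; d₂ = 1/p₂ = 1/0.007449″ = 134.25 pc.
M₁ = m₁ − 5 log₁₀ d₁ + 5 = 10.55 − 6.8739 + 5 = 8.6761.
M₂ = 9.68 − 10.6396 + 5 = 4.0404.
L₁/L₂ = 10^(0.4(M₂ − M₁)) = 10^(0.4 × (-4.6357)) = 10^(-1.85428) = 0.013987.

L₁/L₂ = 0.0140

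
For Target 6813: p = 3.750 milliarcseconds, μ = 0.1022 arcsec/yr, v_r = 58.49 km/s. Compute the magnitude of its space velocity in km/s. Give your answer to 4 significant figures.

d = 1/p = 1/0.003750″ = 266.67 pc.
v_t = 4.740 μ d = 4.740 × 0.1022 × 266.67 = 129.18 km/s.
v = √(v_r² + v_t²) = √(58.49² + 129.18²) = √20108.6 = 141.8 km/s.

141.8 km/s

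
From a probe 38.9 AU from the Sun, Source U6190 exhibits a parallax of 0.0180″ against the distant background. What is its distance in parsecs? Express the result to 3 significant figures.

With baseline B (in AU) and parallax p (in arcsec), d = B/p parsecs.
d = 38.9 / 0.0180 = 2161.1 pc.

2160 pc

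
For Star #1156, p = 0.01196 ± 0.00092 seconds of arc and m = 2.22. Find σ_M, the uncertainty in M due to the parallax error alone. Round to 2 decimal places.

M = m − 5 log₁₀ d + 5 = m + 5 log₁₀ p + 5, so ∂M/∂p = 5/(p ln 10).
σ_M = (5/ln 10) · (σ_p/p) = 2.1715 × 0.00092/0.01196 = 2.1715 × 0.076923 = 0.16704.

σ_M = 0.17 mag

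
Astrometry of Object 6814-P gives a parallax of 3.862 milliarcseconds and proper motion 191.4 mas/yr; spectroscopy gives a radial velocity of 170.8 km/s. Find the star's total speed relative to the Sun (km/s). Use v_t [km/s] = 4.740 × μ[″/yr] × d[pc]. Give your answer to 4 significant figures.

d = 1/p = 1/0.003862″ = 258.93 pc.
μ = 191.4 mas/yr = 0.1914 ″/yr.
v_t = 4.740 μ d = 4.740 × 0.1914 × 258.93 = 234.91 km/s.
v = √(v_r² + v_t²) = √(170.8² + 234.91²) = √84355.3 = 290.44 km/s.

290.4 km/s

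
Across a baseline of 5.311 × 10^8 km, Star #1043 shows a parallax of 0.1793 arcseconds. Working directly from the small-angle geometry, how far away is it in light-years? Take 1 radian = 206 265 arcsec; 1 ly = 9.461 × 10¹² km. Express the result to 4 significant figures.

θ = 0.1793″ = 0.1793/206265 = 8.6927 × 10^-7 rad.
d = B/θ = (5.311 × 10^8) / (8.6927 × 10^-7) = 6.1097 × 10^14 km = (6.1097 × 10^14) / (9.461 × 10^12) ly = 64.578 ly.

64.58 ly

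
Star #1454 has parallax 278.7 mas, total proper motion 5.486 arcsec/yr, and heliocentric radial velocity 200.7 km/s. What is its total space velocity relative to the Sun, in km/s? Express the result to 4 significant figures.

221.3 km/s

d = 1/p = 1/0.2787″ = 3.5881 pc.
v_t = 4.740 μ d = 4.740 × 5.486 × 3.5881 = 93.304 km/s.
v = √(v_r² + v_t²) = √(200.7² + 93.304²) = √48986.1 = 221.33 km/s.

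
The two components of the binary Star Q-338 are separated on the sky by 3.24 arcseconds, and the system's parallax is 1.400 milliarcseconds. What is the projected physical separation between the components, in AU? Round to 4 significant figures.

2314 AU

d = 1/p = 1/0.001400″ = 714.29 pc.
At distance d (pc), an angle of θ arcsec spans θ·d AU: s = 3.24 × 714.29 = 2314.3 AU.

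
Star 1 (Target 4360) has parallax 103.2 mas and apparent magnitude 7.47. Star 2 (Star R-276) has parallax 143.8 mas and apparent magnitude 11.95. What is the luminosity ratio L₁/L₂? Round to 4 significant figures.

d₁ = 1/p₁ = 1/0.1032″ = 9.6899 pc; d₂ = 1/p₂ = 1/0.1438″ = 6.9541 pc.
M₁ = m₁ − 5 log₁₀ d₁ + 5 = 7.47 − 4.9316 + 5 = 7.5384.
M₂ = 11.95 − 4.2112 + 5 = 12.7388.
L₁/L₂ = 10^(0.4(M₂ − M₁)) = 10^(0.4 × 5.2004) = 10^2.08016 = 120.27.

L₁/L₂ = 120.3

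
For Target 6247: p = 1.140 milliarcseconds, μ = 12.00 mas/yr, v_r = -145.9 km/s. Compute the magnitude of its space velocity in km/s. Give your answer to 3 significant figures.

154 km/s

d = 1/p = 1/0.001140″ = 877.19 pc.
μ = 12.00 mas/yr = 0.01200 ″/yr.
v_t = 4.740 μ d = 4.740 × 0.01200 × 877.19 = 49.895 km/s.
v = √(v_r² + v_t²) = √((-145.9)² + 49.895²) = √23776.3 = 154.2 km/s.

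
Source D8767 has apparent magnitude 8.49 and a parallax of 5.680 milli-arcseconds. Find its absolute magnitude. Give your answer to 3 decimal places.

d = 1/p = 1/0.005680″ = 176.06 pc.
m − M = 5 log₁₀(176.06) − 5 = 11.2283 − 5 = 6.2283.
M = m − (m − M) = 8.49 − 6.2283 = 2.262.

M = 2.262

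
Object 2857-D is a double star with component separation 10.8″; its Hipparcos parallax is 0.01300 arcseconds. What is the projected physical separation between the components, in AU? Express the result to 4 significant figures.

d = 1/p = 1/0.01300″ = 76.923 pc.
At distance d (pc), an angle of θ arcsec spans θ·d AU: s = 10.8 × 76.923 = 830.77 AU.

830.8 AU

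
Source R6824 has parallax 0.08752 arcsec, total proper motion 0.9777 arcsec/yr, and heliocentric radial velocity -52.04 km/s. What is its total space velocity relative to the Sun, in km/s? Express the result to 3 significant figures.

d = 1/p = 1/0.08752″ = 11.426 pc.
v_t = 4.740 μ d = 4.740 × 0.9777 × 11.426 = 52.951 km/s.
v = √(v_r² + v_t²) = √((-52.04)² + 52.951²) = √5511.97 = 74.243 km/s.

74.2 km/s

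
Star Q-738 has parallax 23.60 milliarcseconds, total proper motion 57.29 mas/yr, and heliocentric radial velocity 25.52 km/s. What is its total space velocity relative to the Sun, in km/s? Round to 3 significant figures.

d = 1/p = 1/0.02360″ = 42.373 pc.
μ = 57.29 mas/yr = 0.05729 ″/yr.
v_t = 4.740 μ d = 4.740 × 0.05729 × 42.373 = 11.507 km/s.
v = √(v_r² + v_t²) = √(25.52² + 11.507²) = √783.681 = 27.994 km/s.

28.0 km/s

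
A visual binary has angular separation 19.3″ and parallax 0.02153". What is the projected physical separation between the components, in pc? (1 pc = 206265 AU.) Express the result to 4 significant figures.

d = 1/p = 1/0.02153″ = 46.447 pc.
At distance d (pc), an angle of θ arcsec spans θ·d AU: s = 19.3 × 46.447 = 896.43 AU.
= 896.43 / 206265 = 0.0043460 pc.

0.004346 pc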